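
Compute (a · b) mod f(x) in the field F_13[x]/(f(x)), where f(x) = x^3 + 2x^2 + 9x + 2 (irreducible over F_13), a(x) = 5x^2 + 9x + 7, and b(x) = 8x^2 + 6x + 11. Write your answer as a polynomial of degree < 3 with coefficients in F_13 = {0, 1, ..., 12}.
a · b ≡ 8x^2 + 6x + 7 (mod f(x))

Multiply in F_13[x]: a(x)·b(x) = (5x^2 + 9x + 7)·(8x^2 + 6x + 11) = x^4 + 11x^3 + 9x^2 + 11x + 12. This has degree ≥ 3, so divide by f(x) over F_13: x^4 + 11x^3 + 9x^2 + 11x + 12 = (x + 9)·(x^3 + 2x^2 + 9x + 2) + (8x^2 + 6x + 7). Hence a·b ≡ 8x^2 + 6x + 7 (mod f). (F_13[x]/(f) is a field with 13^3 = 2197 elements since f is irreducible of degree 3.)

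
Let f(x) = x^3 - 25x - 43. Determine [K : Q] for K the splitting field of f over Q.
[K : Q] = 6

By the rational root test, any rational root of the monic integer polynomial f(x) = x^3 - 25x - 43 must be an integer dividing the constant term -43, i.e. one of ±{1, 43}. Evaluating: f(1) = -67, f(-1) = -19, f(43) = 78389, f(-43) = -78475; none is 0, so f has no rational root and is therefore irreducible over Q (a cubic with no linear factor over a field is irreducible). For an irreducible cubic, the Galois group is A_3 or S_3 according as the discriminant disc(f) = -4a^3 - 27b^2 = -4·(-25)^3 - 27·(-43)^2 = 12577 is or is not a square in Q. Here disc(f) = 12577 is not a perfect square in Q, so the Galois group of f over Q is not contained in A_3 and must be all of S_3. The splitting field has degree |S_3| = 6 over Q, so [K : Q] = 6.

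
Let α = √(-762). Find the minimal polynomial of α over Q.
m_α(x) = x^2 + 762

α satisfies α^2 + 762 = 0, so x^2 + 762 annihilates α. Since d = -762 is squarefree and ≠ 1, it is not a perfect square in Q, so x^2 + 762 has no rational root and is therefore irreducible over Q (a degree-2 polynomial over a field is irreducible iff it has no root). Hence m_α(x) = x^2 + 762.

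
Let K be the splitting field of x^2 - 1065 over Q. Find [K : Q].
[K : Q] = 2

f(x) = x^2 - 1065 factors as (x - √1065)(x + √1065). The splitting field is K = Q(√1065). Since 1065 is squarefree and > 1, it is not a perfect square, so x^2 - 1065 is irreducible over Q and [Q(√1065) : Q] = 2. Hence [K : Q] = 2.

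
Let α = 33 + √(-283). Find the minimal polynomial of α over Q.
m_α(x) = x^2 - 66x + 1372

From α - 33 = √(-283), squaring gives (α - 33)^2 = -283, i.e. α^2 - 66α + 1089 = -283, so α^2 - 66α + 1372 = 0. The discriminant of x^2 - 66x + 1372 is (-66)^2 - 4·(1372) = 4356 - 5488 = -1132, and 4·(-283) is not a perfect square in Q since -283 is squarefree and ≠ 1. Hence x^2 - 66x + 1372 is irreducible over Q and is the minimal polynomial of α.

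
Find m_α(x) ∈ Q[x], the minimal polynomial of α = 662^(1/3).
m_α(x) = x^3 - 662

α satisfies α^3 = 662, so x^3 - 662 annihilates α. By the rational root test, a rational root p/q (in lowest terms) of x^3 - 662 would satisfy p^3 = 662 q^3, forcing q = 1 and p^3 = 662; but 662 is not a perfect cube, contradiction. A monic cubic over Q with no rational root is irreducible (any nontrivial factorization would include a linear factor). Hence x^3 - 662 is the minimal polynomial of α, and in particular [Q(α):Q] = 3.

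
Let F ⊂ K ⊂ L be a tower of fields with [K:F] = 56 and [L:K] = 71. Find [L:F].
[L:F] = 3976

The tower law says that for any tower of field extensions F ⊂ K ⊂ L with finite degrees, [L:F] = [L:K] · [K:F]. Here this gives [L:F] = 71 · 56 = 3976.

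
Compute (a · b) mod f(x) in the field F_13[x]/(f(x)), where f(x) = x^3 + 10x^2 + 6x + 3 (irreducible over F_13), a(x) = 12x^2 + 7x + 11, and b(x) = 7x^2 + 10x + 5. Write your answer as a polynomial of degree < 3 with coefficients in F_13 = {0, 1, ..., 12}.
a · b ≡ 4x^2 + 6x + 1 (mod f(x))

Multiply in F_13[x]: a(x)·b(x) = (12x^2 + 7x + 11)·(7x^2 + 10x + 5) = 6x^4 + 12x^2 + 2x + 3. This has degree ≥ 3, so divide by f(x) over F_13: 6x^4 + 12x^2 + 2x + 3 = (6x + 5)·(x^3 + 10x^2 + 6x + 3) + (4x^2 + 6x + 1). Hence a·b ≡ 4x^2 + 6x + 1 (mod f). (F_13[x]/(f) is a field with 13^3 = 2197 elements since f is irreducible of degree 3.)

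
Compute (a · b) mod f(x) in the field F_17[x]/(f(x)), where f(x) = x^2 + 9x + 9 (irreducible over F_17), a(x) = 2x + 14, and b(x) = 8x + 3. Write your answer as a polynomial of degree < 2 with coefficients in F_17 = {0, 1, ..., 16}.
a · b ≡ 8x (mod f(x))

Multiply in F_17[x]: a(x)·b(x) = (2x + 14)·(8x + 3) = 16x^2 + 16x + 8. This has degree ≥ 2, so divide by f(x) over F_17: 16x^2 + 16x + 8 = (16)·(x^2 + 9x + 9) + (8x). Hence a·b ≡ 8x (mod f). (F_17[x]/(f) is a field with 17^2 = 289 elements since f is irreducible of degree 2.)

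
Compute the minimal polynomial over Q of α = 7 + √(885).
m_α(x) = x^2 - 14x - 836

From α - 7 = √(885), squaring gives (α - 7)^2 = 885, i.e. α^2 - 14α + 49 = 885, so α^2 - 14α - 836 = 0. The discriminant of x^2 - 14x - 836 is (-14)^2 - 4·(-836) = 196 + 3344 = 3540, and 4·(885) is not a perfect square in Q since 885 is squarefree and ≠ 1. Hence x^2 - 14x - 836 is irreducible over Q and is the minimal polynomial of α.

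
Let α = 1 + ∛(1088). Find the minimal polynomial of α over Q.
m_α(x) = x^3 - 3x^2 + 3x - 1089

Set β = α - 1 = ∛(1088), so β^3 = 1088. Then (α - 1)^3 - 1088 = 0, i.e. α is a root of g(x) = (x - 1)^3 - 1088 = x^3 - 3x^2 + 3x - 1089. Since g(x) = h(x - 1) where h(x) = x^3 - 1088, and h is irreducible over Q (because 1088 is not a perfect cube, so h has no rational root, and a monic cubic with no rational root is irreducible), g is also irreducible (irreducibility is preserved under the substitution x → x - 1). Hence m_α(x) = x^3 - 3x^2 + 3x - 1089.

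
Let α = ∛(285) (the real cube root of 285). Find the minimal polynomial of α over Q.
m_α(x) = x^3 - 285

α satisfies α^3 = 285, so x^3 - 285 annihilates α. By the rational root test, a rational root p/q (in lowest terms) of x^3 - 285 would satisfy p^3 = 285 q^3, forcing q = 1 and p^3 = 285; but 285 is not a perfect cube, contradiction. A monic cubic over Q with no rational root is irreducible (any nontrivial factorization would include a linear factor). Hence x^3 - 285 is the minimal polynomial of α, and in particular [Q(α):Q] = 3.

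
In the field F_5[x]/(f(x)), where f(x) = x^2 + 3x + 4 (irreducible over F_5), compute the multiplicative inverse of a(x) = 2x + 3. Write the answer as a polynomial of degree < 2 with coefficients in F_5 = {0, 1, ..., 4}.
a(x)^(-1) ≡ 4x + 1 (mod f(x))

Since f is irreducible over F_5, F_5[x]/(f) is a field and a(x) ≠ 0 has an inverse. Apply the extended Euclidean algorithm to f(x) and a(x) in F_5[x]: f(x) = (3x + 2)·a(x) + (3). The last nonzero remainder is the constant 3 = gcd(f, a) in F_5. Back-substituting through the division chain expresses 3 = s(x)·a(x) + t(x)·f(x) with s(x) ≡ 2x + 3 (mod f), so (2x + 3)·a(x) ≡ 3 (mod f). Multiplying by 3^(-1) ≡ 2 in F_5 gives a(x)^(-1) ≡ 2·(2x + 3) ≡ 4x + 1 (mod f). Check: (2x + 3)·(4x + 1) = 3x^2 + 4x + 3 ≡ 1 (mod x^2 + 3x + 4).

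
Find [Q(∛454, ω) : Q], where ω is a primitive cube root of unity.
[Q(∛454, ω) : Q] = 6

[Q(∛454):Q] = 3 (min poly x^3 - 454, irreducible since 454 is not a perfect cube). [Q(ω):Q] = 2 (min poly x^2 + x + 1). Since Q(∛454) ⊂ R and ω ∉ R, we have ω ∉ Q(∛454), so x^2 + x + 1 remains irreducible over Q(∛454) and [Q(∛454, ω) : Q(∛454)] = 2. By the tower law, [Q(∛454, ω) : Q] = 3 · 2 = 6. (In fact Q(∛454, ω) is the splitting field of x^3 - 454 over Q.)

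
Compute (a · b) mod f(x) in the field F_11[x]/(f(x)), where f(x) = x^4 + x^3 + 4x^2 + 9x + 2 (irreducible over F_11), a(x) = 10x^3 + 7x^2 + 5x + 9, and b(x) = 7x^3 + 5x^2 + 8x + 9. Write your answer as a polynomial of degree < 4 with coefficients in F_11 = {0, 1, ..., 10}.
a · b ≡ 10x^3 + 9x^2 + 5x + 3 (mod f(x))

Multiply in F_11[x]: a(x)·b(x) = (10x^3 + 7x^2 + 5x + 9)·(7x^3 + 5x^2 + 8x + 9) = 4x^6 + 7x^4 + 3x^3 + 5x^2 + 7x + 4. This has degree ≥ 4, so divide by f(x) over F_11: 4x^6 + 7x^4 + 3x^3 + 5x^2 + 7x + 4 = (4x^2 + 7x + 6)·(x^4 + x^3 + 4x^2 + 9x + 2) + (10x^3 + 9x^2 + 5x + 3). Hence a·b ≡ 10x^3 + 9x^2 + 5x + 3 (mod f). (F_11[x]/(f) is a field with 11^4 = 14641 elements since f is irreducible of degree 4.)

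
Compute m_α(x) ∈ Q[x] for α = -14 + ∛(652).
m_α(x) = x^3 + 42x^2 + 588x + 2092

Set β = α + 14 = ∛(652), so β^3 = 652. Then (α + 14)^3 - 652 = 0, i.e. α is a root of g(x) = (x + 14)^3 - 652 = x^3 + 42x^2 + 588x + 2092. Since g(x) = h(x + 14) where h(x) = x^3 - 652, and h is irreducible over Q (because 652 is not a perfect cube, so h has no rational root, and a monic cubic with no rational root is irreducible), g is also irreducible (irreducibility is preserved under the substitution x → x + 14). Hence m_α(x) = x^3 + 42x^2 + 588x + 2092.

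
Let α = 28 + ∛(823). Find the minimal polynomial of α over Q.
m_α(x) = x^3 - 84x^2 + 2352x - 22775

Set β = α - 28 = ∛(823), so β^3 = 823. Then (α - 28)^3 - 823 = 0, i.e. α is a root of g(x) = (x - 28)^3 - 823 = x^3 - 84x^2 + 2352x - 22775. Since g(x) = h(x - 28) where h(x) = x^3 - 823, and h is irreducible over Q (because 823 is not a perfect cube, so h has no rational root, and a monic cubic with no rational root is irreducible), g is also irreducible (irreducibility is preserved under the substitution x → x - 28). Hence m_α(x) = x^3 - 84x^2 + 2352x - 22775.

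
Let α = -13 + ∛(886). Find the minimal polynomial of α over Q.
m_α(x) = x^3 + 39x^2 + 507x + 1311

Set β = α + 13 = ∛(886), so β^3 = 886. Then (α + 13)^3 - 886 = 0, i.e. α is a root of g(x) = (x + 13)^3 - 886 = x^3 + 39x^2 + 507x + 1311. Since g(x) = h(x + 13) where h(x) = x^3 - 886, and h is irreducible over Q (because 886 is not a perfect cube, so h has no rational root, and a monic cubic with no rational root is irreducible), g is also irreducible (irreducibility is preserved under the substitution x → x + 13). Hence m_α(x) = x^3 + 39x^2 + 507x + 1311.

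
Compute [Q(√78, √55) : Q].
[Q(√78, √55) : Q] = 4

[Q(√78):Q] = 2 (min poly x^2 - 78, irreducible since 78 is squarefree > 1). For the top step, suppose √55 ∈ Q(√78), say √55 = c + d√78 with c, d ∈ Q. Squaring: 55 = c^2 + 78d^2 + 2cd√78. Since √78 ∉ Q this forces 2cd = 0. If d = 0 then √55 = c ∈ Q, contradicting 55 squarefree > 1. If c = 0 then 55 = 78d^2, so 78·55 = (78d)^2 is a perfect square in Q — but 78·55 = 4290 is not a perfect square (since 78 and 55 are distinct squarefree integers). Contradiction. Hence √55 ∉ Q(√78), so x^2 - 55 stays irreducible over Q(√78) and [Q(√78, √55) : Q(√78)] = 2. By the tower law, [Q(√78, √55) : Q] = 2 · 2 = 4.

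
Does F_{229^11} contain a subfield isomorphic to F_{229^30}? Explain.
No: F_{229^30} is not a subfield of F_{229^11}

F_{p^m} embeds in F_{p^n} iff m | n. Here 30 ∤ 11 (since 11 = 0·30 + 11 with remainder 11 ≠ 0), so F_{229^30} is not a subfield of F_{229^11}. Equivalently: if it were, the tower law would give 30 = [F_{229^30}:F_229] dividing [F_{229^11}:F_229] = 11, contradiction.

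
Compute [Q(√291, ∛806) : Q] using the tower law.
[Q(√291, ∛806) : Q] = 6

Let L = Q(√291, ∛806). Since Q(√291) ⊂ L and [Q(√291):Q] = 2, the tower law gives 2 | [L:Q]. Likewise Q(∛806) ⊂ L with [Q(∛806):Q] = 3 (because 806 is not a perfect cube), so 3 | [L:Q]. As gcd(2,3) = 1, [L:Q] is divisible by 6. Conversely L is generated over Q by √291 and ∛806, so [L:Q] ≤ 2·3 = 6. Therefore [Q(√291, ∛806) : Q] = 6.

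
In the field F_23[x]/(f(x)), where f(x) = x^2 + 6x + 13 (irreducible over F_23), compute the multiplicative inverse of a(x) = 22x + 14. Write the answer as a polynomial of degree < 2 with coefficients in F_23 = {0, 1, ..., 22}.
a(x)^(-1) ≡ 19x + 12 (mod f(x))

Since f is irreducible over F_23, F_23[x]/(f) is a field and a(x) ≠ 0 has an inverse. Apply the extended Euclidean algorithm to f(x) and a(x) in F_23[x]: f(x) = (22x + 3)·a(x) + (17). The last nonzero remainder is the constant 17 = gcd(f, a) in F_23. Back-substituting through the division chain expresses 17 = s(x)·a(x) + t(x)·f(x) with s(x) ≡ x + 20 (mod f), so (x + 20)·a(x) ≡ 17 (mod f). Multiplying by 17^(-1) ≡ 19 in F_23 gives a(x)^(-1) ≡ 19·(x + 20) ≡ 19x + 12 (mod f). Check: (22x + 14)·(19x + 12) = 4x^2 + x + 7 ≡ 1 (mod x^2 + 6x + 13).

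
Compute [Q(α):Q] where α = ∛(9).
[Q(α):Q] = 3

The minimal polynomial of α is x^3 - 9, irreducible over Q since 9 is not a perfect cube (so x^3 - 9 has no rational root). Hence [Q(α):Q] = deg(m_α) = 3.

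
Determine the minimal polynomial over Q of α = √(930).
m_α(x) = x^2 - 930

α satisfies α^2 - 930 = 0, so x^2 - 930 annihilates α. Since d = 930 is squarefree and ≠ 1, it is not a perfect square in Q, so x^2 - 930 has no rational root and is therefore irreducible over Q (a degree-2 polynomial over a field is irreducible iff it has no root). Hence m_α(x) = x^2 - 930.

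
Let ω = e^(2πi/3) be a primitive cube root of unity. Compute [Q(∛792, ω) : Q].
[Q(∛792, ω) : Q] = 6

[Q(∛792):Q] = 3 (min poly x^3 - 792, irreducible since 792 is not a perfect cube). [Q(ω):Q] = 2 (min poly x^2 + x + 1). Since Q(∛792) ⊂ R and ω ∉ R, we have ω ∉ Q(∛792), so x^2 + x + 1 remains irreducible over Q(∛792) and [Q(∛792, ω) : Q(∛792)] = 2. By the tower law, [Q(∛792, ω) : Q] = 3 · 2 = 6. (In fact Q(∛792, ω) is the splitting field of x^3 - 792 over Q.)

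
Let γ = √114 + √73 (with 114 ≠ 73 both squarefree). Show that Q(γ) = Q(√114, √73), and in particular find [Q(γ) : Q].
[Q(γ) : Q] = 4 (equivalently, Q(γ) = Q(√114, √73))

Obviously Q(γ) ⊆ Q(√114, √73), and [Q(√114, √73):Q] = 4 (since 114, 73 are distinct squarefree integers > 1 with 8322 not a perfect square). To show equality we compute the minimal polynomial of γ. From γ = √114 + √73: γ^2 = 114 + 2√(8322) + 73 = 187 + 2√(8322), so γ^2 - 187 = 2√(8322); squaring, (γ^2 - 187)^2 = 4·8322, i.e. γ^4 - 374γ^2 + 34969 - 33288 = 0, i.e. γ^4 - 374γ^2 + 1681 = 0. So γ is a root of x^4 - 374x^2 + 1681. This polynomial is irreducible over Q: it has no rational root (each ±√114 ± √73 is irrational), and any factorization into two quadratics over Q would force √(8322) ∈ Q (pairing opposite roots) or √114, √73 ∈ Q (other pairings), all impossible. Hence [Q(γ):Q] = 4 = [Q(√114, √73):Q], so Q(γ) = Q(√114, √73).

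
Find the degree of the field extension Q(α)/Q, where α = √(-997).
[Q(α):Q] = 2

[Q(α):Q] equals the degree of the minimal polynomial of α. Here α^2 = -997 and x^2 + 997 is irreducible (d = -997 is squarefree, ≠ 1, hence not a square), so deg(m_α) = 2. Thus [Q(α):Q] = 2.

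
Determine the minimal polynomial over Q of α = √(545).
m_α(x) = x^2 - 545

α satisfies α^2 - 545 = 0, so x^2 - 545 annihilates α. Since d = 545 is squarefree and ≠ 1, it is not a perfect square in Q, so x^2 - 545 has no rational root and is therefore irreducible over Q (a degree-2 polynomial over a field is irreducible iff it has no root). Hence m_α(x) = x^2 - 545.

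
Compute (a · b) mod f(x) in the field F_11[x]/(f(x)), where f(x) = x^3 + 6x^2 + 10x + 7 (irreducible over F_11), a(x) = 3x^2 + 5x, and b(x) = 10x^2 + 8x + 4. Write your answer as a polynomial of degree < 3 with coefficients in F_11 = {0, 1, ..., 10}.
a · b ≡ 3x^2 + x + 5 (mod f(x))

Multiply in F_11[x]: a(x)·b(x) = (3x^2 + 5x)·(10x^2 + 8x + 4) = 8x^4 + 8x^3 + 8x^2 + 9x. This has degree ≥ 3, so divide by f(x) over F_11: 8x^4 + 8x^3 + 8x^2 + 9x = (8x + 4)·(x^3 + 6x^2 + 10x + 7) + (3x^2 + x + 5). Hence a·b ≡ 3x^2 + x + 5 (mod f). (F_11[x]/(f) is a field with 11^3 = 1331 elements since f is irreducible of degree 3.)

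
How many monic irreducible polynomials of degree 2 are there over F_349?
There are 60726 monic irreducible polynomials of degree 2 over F_349

Each element of F_{349^2} that lies in no proper subfield is a root of exactly one monic irreducible of degree 2 over F_349, and each such polynomial has 2 distinct roots in F_{349^2}. By Möbius inversion the count is N_349(2) = (1/2) Σ_{d|2} μ(2/d) · 349^d = (1/2)(μ(2)·349^1 + μ(1)·349^2) = 121452/2 = 60726.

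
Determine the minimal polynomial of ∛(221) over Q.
m_α(x) = x^3 - 221

α satisfies α^3 = 221, so x^3 - 221 annihilates α. By the rational root test, a rational root p/q (in lowest terms) of x^3 - 221 would satisfy p^3 = 221 q^3, forcing q = 1 and p^3 = 221; but 221 is not a perfect cube, contradiction. A monic cubic over Q with no rational root is irreducible (any nontrivial factorization would include a linear factor). Hence x^3 - 221 is the minimal polynomial of α, and in particular [Q(α):Q] = 3.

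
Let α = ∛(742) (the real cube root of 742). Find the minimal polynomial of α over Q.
m_α(x) = x^3 - 742

α satisfies α^3 = 742, so x^3 - 742 annihilates α. By the rational root test, a rational root p/q (in lowest terms) of x^3 - 742 would satisfy p^3 = 742 q^3, forcing q = 1 and p^3 = 742; but 742 is not a perfect cube, contradiction. A monic cubic over Q with no rational root is irreducible (any nontrivial factorization would include a linear factor). Hence x^3 - 742 is the minimal polynomial of α, and in particular [Q(α):Q] = 3.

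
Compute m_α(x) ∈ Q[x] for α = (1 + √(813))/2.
m_α(x) = x^2 - x - 203

From 2α - 1 = √(813), squaring gives (2α - 1)^2 = 813, i.e. 4α^2 - 4α + 1 = 813, so α^2 - α + (1 - 813)/4 = 0. Since 813 ≡ 1 (mod 4), (1 - 813)/4 = -203 ∈ Z. The polynomial x^2 - x - 203 has discriminant 1 - 4·(-203) = 813, which is not a perfect square in Q (d = 813 is squarefree and ≠ 1), so x^2 - x - 203 is irreducible over Q. It is the minimal polynomial of α.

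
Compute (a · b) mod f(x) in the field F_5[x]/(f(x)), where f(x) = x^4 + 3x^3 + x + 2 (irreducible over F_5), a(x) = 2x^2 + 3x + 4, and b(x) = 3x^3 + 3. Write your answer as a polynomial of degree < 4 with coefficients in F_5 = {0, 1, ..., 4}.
a · b ≡ 4x^3 + x (mod f(x))

Multiply in F_5[x]: a(x)·b(x) = (2x^2 + 3x + 4)·(3x^3 + 3) = x^5 + 4x^4 + 2x^3 + x^2 + 4x + 2. This has degree ≥ 4, so divide by f(x) over F_5: x^5 + 4x^4 + 2x^3 + x^2 + 4x + 2 = (x + 1)·(x^4 + 3x^3 + x + 2) + (4x^3 + x). Hence a·b ≡ 4x^3 + x (mod f). (F_5[x]/(f) is a field with 5^4 = 625 elements since f is irreducible of degree 4.)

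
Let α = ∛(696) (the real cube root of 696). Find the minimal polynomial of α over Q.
m_α(x) = x^3 - 696

α satisfies α^3 = 696, so x^3 - 696 annihilates α. By the rational root test, a rational root p/q (in lowest terms) of x^3 - 696 would satisfy p^3 = 696 q^3, forcing q = 1 and p^3 = 696; but 696 is not a perfect cube, contradiction. A monic cubic over Q with no rational root is irreducible (any nontrivial factorization would include a linear factor). Hence x^3 - 696 is the minimal polynomial of α, and in particular [Q(α):Q] = 3.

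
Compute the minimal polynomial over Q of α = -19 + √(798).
m_α(x) = x^2 + 38x - 437

From α + 19 = √(798), squaring gives (α + 19)^2 = 798, i.e. α^2 + 38α + 361 = 798, so α^2 + 38α - 437 = 0. The discriminant of x^2 + 38x - 437 is (38)^2 - 4·(-437) = 1444 + 1748 = 3192, and 4·(798) is not a perfect square in Q since 798 is squarefree and ≠ 1. Hence x^2 + 38x - 437 is irreducible over Q and is the minimal polynomial of α.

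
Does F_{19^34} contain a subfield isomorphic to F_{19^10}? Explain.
No: F_{19^10} is not a subfield of F_{19^34}

F_{p^m} embeds in F_{p^n} iff m | n. Here 10 ∤ 34 (since 34 = 3·10 + 4 with remainder 4 ≠ 0), so F_{19^10} is not a subfield of F_{19^34}. Equivalently: if it were, the tower law would give 10 = [F_{19^10}:F_19] dividing [F_{19^34}:F_19] = 34, contradiction.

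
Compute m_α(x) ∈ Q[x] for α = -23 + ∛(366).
m_α(x) = x^3 + 69x^2 + 1587x + 11801

Set β = α + 23 = ∛(366), so β^3 = 366. Then (α + 23)^3 - 366 = 0, i.e. α is a root of g(x) = (x + 23)^3 - 366 = x^3 + 69x^2 + 1587x + 11801. Since g(x) = h(x + 23) where h(x) = x^3 - 366, and h is irreducible over Q (because 366 is not a perfect cube, so h has no rational root, and a monic cubic with no rational root is irreducible), g is also irreducible (irreducibility is preserved under the substitution x → x + 23). Hence m_α(x) = x^3 + 69x^2 + 1587x + 11801.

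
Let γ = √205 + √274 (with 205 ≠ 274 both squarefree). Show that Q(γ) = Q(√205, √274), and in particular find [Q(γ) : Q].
[Q(γ) : Q] = 4 (equivalently, Q(γ) = Q(√205, √274))

Obviously Q(γ) ⊆ Q(√205, √274), and [Q(√205, √274):Q] = 4 (since 205, 274 are distinct squarefree integers > 1 with 56170 not a perfect square). To show equality we compute the minimal polynomial of γ. From γ = √205 + √274: γ^2 = 205 + 2√(56170) + 274 = 479 + 2√(56170), so γ^2 - 479 = 2√(56170); squaring, (γ^2 - 479)^2 = 4·56170, i.e. γ^4 - 958γ^2 + 229441 - 224680 = 0, i.e. γ^4 - 958γ^2 + 4761 = 0. So γ is a root of x^4 - 958x^2 + 4761. This polynomial is irreducible over Q: it has no rational root (each ±√205 ± √274 is irrational), and any factorization into two quadratics over Q would force √(56170) ∈ Q (pairing opposite roots) or √205, √274 ∈ Q (other pairings), all impossible. Hence [Q(γ):Q] = 4 = [Q(√205, √274):Q], so Q(γ) = Q(√205, √274).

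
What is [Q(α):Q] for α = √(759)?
[Q(α):Q] = 2

[Q(α):Q] equals the degree of the minimal polynomial of α. Here α^2 = 759 and x^2 - 759 is irreducible (d = 759 is squarefree, ≠ 1, hence not a square), so deg(m_α) = 2. Thus [Q(α):Q] = 2.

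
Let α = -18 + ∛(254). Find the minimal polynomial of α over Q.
m_α(x) = x^3 + 54x^2 + 972x + 5578

Set β = α + 18 = ∛(254), so β^3 = 254. Then (α + 18)^3 - 254 = 0, i.e. α is a root of g(x) = (x + 18)^3 - 254 = x^3 + 54x^2 + 972x + 5578. Since g(x) = h(x + 18) where h(x) = x^3 - 254, and h is irreducible over Q (because 254 is not a perfect cube, so h has no rational root, and a monic cubic with no rational root is irreducible), g is also irreducible (irreducibility is preserved under the substitution x → x + 18). Hence m_α(x) = x^3 + 54x^2 + 972x + 5578.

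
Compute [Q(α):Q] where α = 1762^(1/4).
[Q(α):Q] = 4

α is a root of x^4 - 1762. By Eisenstein's criterion at the prime p = 2 (which divides the constant term 1762 but p^2 = 4 does not, since 1762 is squarefree), x^4 - 1762 is irreducible over Q. Hence [Q(α):Q] = 4.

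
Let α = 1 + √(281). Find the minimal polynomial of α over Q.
m_α(x) = x^2 - 2x - 280

From α - 1 = √(281), squaring gives (α - 1)^2 = 281, i.e. α^2 - 2α + 1 = 281, so α^2 - 2α - 280 = 0. The discriminant of x^2 - 2x - 280 is (-2)^2 - 4·(-280) = 4 + 1120 = 1124, and 4·(281) is not a perfect square in Q since 281 is squarefree and ≠ 1. Hence x^2 - 2x - 280 is irreducible over Q and is the minimal polynomial of α.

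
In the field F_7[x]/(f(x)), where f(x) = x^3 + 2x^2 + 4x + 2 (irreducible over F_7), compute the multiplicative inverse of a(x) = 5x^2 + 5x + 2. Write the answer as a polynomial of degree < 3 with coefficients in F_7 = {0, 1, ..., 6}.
a(x)^(-1) ≡ 6x^2 + 4x + 1 (mod f(x))

Since f is irreducible over F_7, F_7[x]/(f) is a field and a(x) ≠ 0 has an inverse. Apply the extended Euclidean algorithm to f(x) and a(x) in F_7[x]: f(x) = (3x + 3)·a(x) + (4x + 3);  a(x) = (3x + 6)·(4x + 3) + (5). The last nonzero remainder is the constant 5 = gcd(f, a) in F_7. Back-substituting through the division chain expresses 5 = s(x)·a(x) + t(x)·f(x) with s(x) ≡ 2x^2 + 6x + 5 (mod f), so (2x^2 + 6x + 5)·a(x) ≡ 5 (mod f). Multiplying by 5^(-1) ≡ 3 in F_7 gives a(x)^(-1) ≡ 3·(2x^2 + 6x + 5) ≡ 6x^2 + 4x + 1 (mod f). Check: (5x^2 + 5x + 2)·(6x^2 + 4x + 1) = 2x^4 + x^3 + 2x^2 + 6x + 2 ≡ 1 (mod x^3 + 2x^2 + 4x + 2).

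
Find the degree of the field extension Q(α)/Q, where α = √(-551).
[Q(α):Q] = 2

[Q(α):Q] equals the degree of the minimal polynomial of α. Here α^2 = -551 and x^2 + 551 is irreducible (d = -551 is squarefree, ≠ 1, hence not a square), so deg(m_α) = 2. Thus [Q(α):Q] = 2.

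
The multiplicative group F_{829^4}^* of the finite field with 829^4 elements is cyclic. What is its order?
|F_{829^4}^*| = 472300192080

F_{829^4} has 829^4 = 472300192081 elements; its multiplicative group consists of all nonzero elements, so |F_{829^4}^*| = 472300192081 - 1 = 472300192080. (It is cyclic since any finite subgroup of the multiplicative group of a field is cyclic.)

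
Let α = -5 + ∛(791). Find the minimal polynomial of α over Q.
m_α(x) = x^3 + 15x^2 + 75x - 666

Set β = α + 5 = ∛(791), so β^3 = 791. Then (α + 5)^3 - 791 = 0, i.e. α is a root of g(x) = (x + 5)^3 - 791 = x^3 + 15x^2 + 75x - 666. Since g(x) = h(x + 5) where h(x) = x^3 - 791, and h is irreducible over Q (because 791 is not a perfect cube, so h has no rational root, and a monic cubic with no rational root is irreducible), g is also irreducible (irreducibility is preserved under the substitution x → x + 5). Hence m_α(x) = x^3 + 15x^2 + 75x - 666.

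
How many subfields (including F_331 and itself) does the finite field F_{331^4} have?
F_{331^4} has 3 subfields

The subfields of F_{p^n} are exactly the fields F_{p^d} for d | n (each is the fixed field of the unique index-d subgroup of Gal(F_{p^n}/F_p) ≅ Z/nZ). The divisors of n = 4 are {1, 2, 4}, giving 3 subfields: F_{331^1}, F_{331^2}, F_{331^4}.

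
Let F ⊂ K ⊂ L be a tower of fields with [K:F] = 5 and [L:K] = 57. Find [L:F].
[L:F] = 285

The tower law says that for any tower of field extensions F ⊂ K ⊂ L with finite degrees, [L:F] = [L:K] · [K:F]. Here this gives [L:F] = 57 · 5 = 285.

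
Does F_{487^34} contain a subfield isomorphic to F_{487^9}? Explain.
No: F_{487^9} is not a subfield of F_{487^34}

F_{p^m} embeds in F_{p^n} iff m | n. Here 9 ∤ 34 (since 34 = 3·9 + 7 with remainder 7 ≠ 0), so F_{487^9} is not a subfield of F_{487^34}. Equivalently: if it were, the tower law would give 9 = [F_{487^9}:F_487] dividing [F_{487^34}:F_487] = 34, contradiction.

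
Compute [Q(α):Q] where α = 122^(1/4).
[Q(α):Q] = 4

α is a root of x^4 - 122. By Eisenstein's criterion at the prime p = 2 (which divides the constant term 122 but p^2 = 4 does not, since 122 is squarefree), x^4 - 122 is irreducible over Q. Hence [Q(α):Q] = 4.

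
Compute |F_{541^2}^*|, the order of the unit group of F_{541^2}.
|F_{541^2}^*| = 292680

F_{541^2} has 541^2 = 292681 elements; its multiplicative group consists of all nonzero elements, so |F_{541^2}^*| = 292681 - 1 = 292680. (It is cyclic since any finite subgroup of the multiplicative group of a field is cyclic.)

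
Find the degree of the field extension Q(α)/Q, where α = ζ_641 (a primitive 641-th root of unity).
[Q(α):Q] = 640

The minimal polynomial of ζ_641 over Q is the 641-th cyclotomic polynomial Φ_641(x), which is irreducible over Q and has degree φ(641) = 640. Hence [Q(α):Q] = φ(641) = 640.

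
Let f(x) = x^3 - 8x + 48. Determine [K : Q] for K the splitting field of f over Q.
[K : Q] = 6

By the rational root test, any rational root of the monic integer polynomial f(x) = x^3 - 8x + 48 must be an integer dividing the constant term 48, i.e. one of ±{1, 2, 3, 4, 6, 8, 12, 16, 24, 48}. Evaluating: f(1) = 41, f(-1) = 55, f(2) = 40, f(-2) = 56, f(3) = 51, f(-3) = 45, f(4) = 80, f(-4) = 16, f(6) = 216, f(-6) = -120, f(8) = 496, f(-8) = -400, f(12) = 1680, f(-12) = -1584, f(16) = 4016, f(-16) = -3920, f(24) = 13680, f(-24) = -13584, f(48) = 110256, f(-48) = -110160; none is 0, so f has no rational root and is therefore irreducible over Q (a cubic with no linear factor over a field is irreducible). For an irreducible cubic, the Galois group is A_3 or S_3 according as the discriminant disc(f) = -4a^3 - 27b^2 = -4·(-8)^3 - 27·(48)^2 = -60160 is or is not a square in Q. Here disc(f) = -60160 is not a perfect square in Q, so the Galois group of f over Q is not contained in A_3 and must be all of S_3. The splitting field has degree |S_3| = 6 over Q, so [K : Q] = 6.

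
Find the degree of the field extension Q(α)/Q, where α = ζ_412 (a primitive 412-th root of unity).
[Q(α):Q] = 204

The minimal polynomial of ζ_412 over Q is the 412-th cyclotomic polynomial Φ_412(x), which is irreducible over Q and has degree φ(412) = 204. Hence [Q(α):Q] = φ(412) = 204.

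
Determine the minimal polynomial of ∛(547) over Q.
m_α(x) = x^3 - 547

α satisfies α^3 = 547, so x^3 - 547 annihilates α. By the rational root test, a rational root p/q (in lowest terms) of x^3 - 547 would satisfy p^3 = 547 q^3, forcing q = 1 and p^3 = 547; but 547 is not a perfect cube, contradiction. A monic cubic over Q with no rational root is irreducible (any nontrivial factorization would include a linear factor). Hence x^3 - 547 is the minimal polynomial of α, and in particular [Q(α):Q] = 3.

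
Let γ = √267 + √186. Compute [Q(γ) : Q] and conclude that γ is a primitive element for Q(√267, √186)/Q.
[Q(γ) : Q] = 4 (equivalently, Q(γ) = Q(√267, √186))

Obviously Q(γ) ⊆ Q(√267, √186), and [Q(√267, √186):Q] = 4 (since 267, 186 are distinct squarefree integers > 1 with 49662 not a perfect square). To show equality we compute the minimal polynomial of γ. From γ = √267 + √186: γ^2 = 267 + 2√(49662) + 186 = 453 + 2√(49662), so γ^2 - 453 = 2√(49662); squaring, (γ^2 - 453)^2 = 4·49662, i.e. γ^4 - 906γ^2 + 205209 - 198648 = 0, i.e. γ^4 - 906γ^2 + 6561 = 0. So γ is a root of x^4 - 906x^2 + 6561. This polynomial is irreducible over Q: it has no rational root (each ±√267 ± √186 is irrational), and any factorization into two quadratics over Q would force √(49662) ∈ Q (pairing opposite roots) or √267, √186 ∈ Q (other pairings), all impossible. Hence [Q(γ):Q] = 4 = [Q(√267, √186):Q], so Q(γ) = Q(√267, √186).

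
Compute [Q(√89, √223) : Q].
[Q(√89, √223) : Q] = 4

[Q(√89):Q] = 2 (min poly x^2 - 89, irreducible since 89 is squarefree > 1). For the top step, suppose √223 ∈ Q(√89), say √223 = c + d√89 with c, d ∈ Q. Squaring: 223 = c^2 + 89d^2 + 2cd√89. Since √89 ∉ Q this forces 2cd = 0. If d = 0 then √223 = c ∈ Q, contradicting 223 squarefree > 1. If c = 0 then 223 = 89d^2, so 89·223 = (89d)^2 is a perfect square in Q — but 89·223 = 19847 is not a perfect square (since 89 and 223 are distinct squarefree integers). Contradiction. Hence √223 ∉ Q(√89), so x^2 - 223 stays irreducible over Q(√89) and [Q(√89, √223) : Q(√89)] = 2. By the tower law, [Q(√89, √223) : Q] = 2 · 2 = 4.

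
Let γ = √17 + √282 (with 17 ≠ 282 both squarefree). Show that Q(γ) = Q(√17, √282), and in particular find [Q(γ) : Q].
[Q(γ) : Q] = 4 (equivalently, Q(γ) = Q(√17, √282))

Obviously Q(γ) ⊆ Q(√17, √282), and [Q(√17, √282):Q] = 4 (since 17, 282 are distinct squarefree integers > 1 with 4794 not a perfect square). To show equality we compute the minimal polynomial of γ. From γ = √17 + √282: γ^2 = 17 + 2√(4794) + 282 = 299 + 2√(4794), so γ^2 - 299 = 2√(4794); squaring, (γ^2 - 299)^2 = 4·4794, i.e. γ^4 - 598γ^2 + 89401 - 19176 = 0, i.e. γ^4 - 598γ^2 + 70225 = 0. So γ is a root of x^4 - 598x^2 + 70225. This polynomial is irreducible over Q: it has no rational root (each ±√17 ± √282 is irrational), and any factorization into two quadratics over Q would force √(4794) ∈ Q (pairing opposite roots) or √17, √282 ∈ Q (other pairings), all impossible. Hence [Q(γ):Q] = 4 = [Q(√17, √282):Q], so Q(γ) = Q(√17, √282).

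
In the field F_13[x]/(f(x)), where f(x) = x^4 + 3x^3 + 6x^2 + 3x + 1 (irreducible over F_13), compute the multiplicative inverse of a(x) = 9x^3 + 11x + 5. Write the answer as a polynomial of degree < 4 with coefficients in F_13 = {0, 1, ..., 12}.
a(x)^(-1) ≡ 11x^3 + 11x^2 + 8x + 5 (mod f(x))

Since f is irreducible over F_13, F_13[x]/(f) is a field and a(x) ≠ 0 has an inverse. Apply the extended Euclidean algorithm to f(x) and a(x) in F_13[x]: f(x) = (3x + 9)·a(x) + (12x^2 + 6x + 8);  a(x) = (4x + 11)·(12x^2 + 6x + 8) + (4x + 8);  (12x^2 + 6x + 8) = (3x + 2)·(4x + 8) + (5). The last nonzero remainder is the constant 5 = gcd(f, a) in F_13. Back-substituting through the division chain expresses 5 = s(x)·a(x) + t(x)·f(x) with s(x) ≡ 3x^3 + 3x^2 + x + 12 (mod f), so (3x^3 + 3x^2 + x + 12)·a(x) ≡ 5 (mod f). Multiplying by 5^(-1) ≡ 8 in F_13 gives a(x)^(-1) ≡ 8·(3x^3 + 3x^2 + x + 12) ≡ 11x^3 + 11x^2 + 8x + 5 (mod f). Check: (9x^3 + 11x + 5)·(11x^3 + 11x^2 + 8x + 5) = 8x^6 + 8x^5 + 11x^4 + 4x + 12 ≡ 1 (mod x^4 + 3x^3 + 6x^2 + 3x + 1).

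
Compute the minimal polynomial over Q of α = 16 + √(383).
m_α(x) = x^2 - 32x - 127

From α - 16 = √(383), squaring gives (α - 16)^2 = 383, i.e. α^2 - 32α + 256 = 383, so α^2 - 32α - 127 = 0. The discriminant of x^2 - 32x - 127 is (-32)^2 - 4·(-127) = 1024 + 508 = 1532, and 4·(383) is not a perfect square in Q since 383 is squarefree and ≠ 1. Hence x^2 - 32x - 127 is irreducible over Q and is the minimal polynomial of α.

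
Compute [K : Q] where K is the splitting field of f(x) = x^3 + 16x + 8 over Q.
[K : Q] = 6

By the rational root test, any rational root of the monic integer polynomial f(x) = x^3 + 16x + 8 must be an integer dividing the constant term 8, i.e. one of ±{1, 2, 4, 8}. Evaluating: f(1) = 25, f(-1) = -9, f(2) = 48, f(-2) = -32, f(4) = 136, f(-4) = -120, f(8) = 648, f(-8) = -632; none is 0, so f has no rational root and is therefore irreducible over Q (a cubic with no linear factor over a field is irreducible). For an irreducible cubic, the Galois group is A_3 or S_3 according as the discriminant disc(f) = -4a^3 - 27b^2 = -4·(16)^3 - 27·(8)^2 = -18112 is or is not a square in Q. Here disc(f) = -18112 is not a perfect square in Q, so the Galois group of f over Q is not contained in A_3 and must be all of S_3. The splitting field has degree |S_3| = 6 over Q, so [K : Q] = 6.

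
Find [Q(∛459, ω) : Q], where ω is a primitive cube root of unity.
[Q(∛459, ω) : Q] = 6

[Q(∛459):Q] = 3 (min poly x^3 - 459, irreducible since 459 is not a perfect cube). [Q(ω):Q] = 2 (min poly x^2 + x + 1). Since Q(∛459) ⊂ R and ω ∉ R, we have ω ∉ Q(∛459), so x^2 + x + 1 remains irreducible over Q(∛459) and [Q(∛459, ω) : Q(∛459)] = 2. By the tower law, [Q(∛459, ω) : Q] = 3 · 2 = 6. (In fact Q(∛459, ω) is the splitting field of x^3 - 459 over Q.)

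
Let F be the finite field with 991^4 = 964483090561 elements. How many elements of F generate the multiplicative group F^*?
There are φ(964483090560) = 226271232000 primitive elements

F_q^* is cyclic of order q - 1 = 964483090560. A cyclic group of order m has exactly φ(m) generators. Here m = 964483090560 = 2^7 · 3^2 · 5 · 11 · 31 · 491041, so the number of primitive elements is φ(964483090560) = 226271232000.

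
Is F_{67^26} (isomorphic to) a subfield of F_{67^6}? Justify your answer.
No: F_{67^26} is not a subfield of F_{67^6}

F_{p^m} embeds in F_{p^n} iff m | n. Here 26 ∤ 6 (since 6 = 0·26 + 6 with remainder 6 ≠ 0), so F_{67^26} is not a subfield of F_{67^6}. Equivalently: if it were, the tower law would give 26 = [F_{67^26}:F_67] dividing [F_{67^6}:F_67] = 6, contradiction.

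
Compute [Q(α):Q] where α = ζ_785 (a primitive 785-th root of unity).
[Q(α):Q] = 624

The minimal polynomial of ζ_785 over Q is the 785-th cyclotomic polynomial Φ_785(x), which is irreducible over Q and has degree φ(785) = 624. Hence [Q(α):Q] = φ(785) = 624.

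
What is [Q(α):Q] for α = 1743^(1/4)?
[Q(α):Q] = 4

α is a root of x^4 - 1743. By Eisenstein's criterion at the prime p = 3 (which divides the constant term 1743 but p^2 = 9 does not, since 1743 is squarefree), x^4 - 1743 is irreducible over Q. Hence [Q(α):Q] = 4.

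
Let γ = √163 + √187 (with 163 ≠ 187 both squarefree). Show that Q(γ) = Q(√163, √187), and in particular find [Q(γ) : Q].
[Q(γ) : Q] = 4 (equivalently, Q(γ) = Q(√163, √187))

Obviously Q(γ) ⊆ Q(√163, √187), and [Q(√163, √187):Q] = 4 (since 163, 187 are distinct squarefree integers > 1 with 30481 not a perfect square). To show equality we compute the minimal polynomial of γ. From γ = √163 + √187: γ^2 = 163 + 2√(30481) + 187 = 350 + 2√(30481), so γ^2 - 350 = 2√(30481); squaring, (γ^2 - 350)^2 = 4·30481, i.e. γ^4 - 700γ^2 + 122500 - 121924 = 0, i.e. γ^4 - 700γ^2 + 576 = 0. So γ is a root of x^4 - 700x^2 + 576. This polynomial is irreducible over Q: it has no rational root (each ±√163 ± √187 is irrational), and any factorization into two quadratics over Q would force √(30481) ∈ Q (pairing opposite roots) or √163, √187 ∈ Q (other pairings), all impossible. Hence [Q(γ):Q] = 4 = [Q(√163, √187):Q], so Q(γ) = Q(√163, √187).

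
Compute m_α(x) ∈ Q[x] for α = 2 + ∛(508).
m_α(x) = x^3 - 6x^2 + 12x - 516

Set β = α - 2 = ∛(508), so β^3 = 508. Then (α - 2)^3 - 508 = 0, i.e. α is a root of g(x) = (x - 2)^3 - 508 = x^3 - 6x^2 + 12x - 516. Since g(x) = h(x - 2) where h(x) = x^3 - 508, and h is irreducible over Q (because 508 is not a perfect cube, so h has no rational root, and a monic cubic with no rational root is irreducible), g is also irreducible (irreducibility is preserved under the substitution x → x - 2). Hence m_α(x) = x^3 - 6x^2 + 12x - 516.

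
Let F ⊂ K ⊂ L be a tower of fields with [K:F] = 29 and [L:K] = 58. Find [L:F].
[L:F] = 1682

The tower law says that for any tower of field extensions F ⊂ K ⊂ L with finite degrees, [L:F] = [L:K] · [K:F]. Here this gives [L:F] = 58 · 29 = 1682.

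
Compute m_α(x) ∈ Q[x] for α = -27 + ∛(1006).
m_α(x) = x^3 + 81x^2 + 2187x + 18677

Set β = α + 27 = ∛(1006), so β^3 = 1006. Then (α + 27)^3 - 1006 = 0, i.e. α is a root of g(x) = (x + 27)^3 - 1006 = x^3 + 81x^2 + 2187x + 18677. Since g(x) = h(x + 27) where h(x) = x^3 - 1006, and h is irreducible over Q (because 1006 is not a perfect cube, so h has no rational root, and a monic cubic with no rational root is irreducible), g is also irreducible (irreducibility is preserved under the substitution x → x + 27). Hence m_α(x) = x^3 + 81x^2 + 2187x + 18677.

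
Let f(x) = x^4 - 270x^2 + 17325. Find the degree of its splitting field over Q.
[K : Q] = 4

Solving the quadratic in x^2: x^2 = (270 ± √(270^2 - 4·17325))/2 = (270 ± √3600)/2 = (270 ± 60)/2, giving x^2 = 105 or x^2 = 165. So f(x) = (x^2 - 105)(x^2 - 165) and the roots of f are ±√105, ±√165. Hence the splitting field is K = Q(√105, √165). Since 105 and 165 are distinct squarefree integers > 1, their product 17325 is not a perfect square, so √165 ∉ Q(√105). By the tower law [K:Q] = [Q(√105,√165):Q(√105)] · [Q(√105):Q] = 2 · 2 = 4.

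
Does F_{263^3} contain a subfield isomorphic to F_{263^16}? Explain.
No: F_{263^16} is not a subfield of F_{263^3}

F_{p^m} embeds in F_{p^n} iff m | n. Here 16 ∤ 3 (since 3 = 0·16 + 3 with remainder 3 ≠ 0), so F_{263^16} is not a subfield of F_{263^3}. Equivalently: if it were, the tower law would give 16 = [F_{263^16}:F_263] dividing [F_{263^3}:F_263] = 3, contradiction.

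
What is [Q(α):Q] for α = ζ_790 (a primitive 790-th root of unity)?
[Q(α):Q] = 312

The minimal polynomial of ζ_790 over Q is the 790-th cyclotomic polynomial Φ_790(x), which is irreducible over Q and has degree φ(790) = 312. Hence [Q(α):Q] = φ(790) = 312.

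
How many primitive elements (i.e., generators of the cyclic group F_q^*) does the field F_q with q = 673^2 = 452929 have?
There are φ(452928) = 129024 primitive elements

F_q^* is cyclic of order q - 1 = 452928. A cyclic group of order m has exactly φ(m) generators. Here m = 452928 = 2^6 · 3 · 7 · 337, so the number of primitive elements is φ(452928) = 129024.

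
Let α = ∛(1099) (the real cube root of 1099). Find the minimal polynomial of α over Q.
m_α(x) = x^3 - 1099

α satisfies α^3 = 1099, so x^3 - 1099 annihilates α. By the rational root test, a rational root p/q (in lowest terms) of x^3 - 1099 would satisfy p^3 = 1099 q^3, forcing q = 1 and p^3 = 1099; but 1099 is not a perfect cube, contradiction. A monic cubic over Q with no rational root is irreducible (any nontrivial factorization would include a linear factor). Hence x^3 - 1099 is the minimal polynomial of α, and in particular [Q(α):Q] = 3.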